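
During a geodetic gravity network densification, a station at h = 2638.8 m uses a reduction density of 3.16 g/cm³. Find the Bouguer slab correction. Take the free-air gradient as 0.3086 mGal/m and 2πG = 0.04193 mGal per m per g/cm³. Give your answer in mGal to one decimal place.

Bouguer slab correction = 0.04193 × 3.16 × 2638.8 = 349.6 mGal

349.6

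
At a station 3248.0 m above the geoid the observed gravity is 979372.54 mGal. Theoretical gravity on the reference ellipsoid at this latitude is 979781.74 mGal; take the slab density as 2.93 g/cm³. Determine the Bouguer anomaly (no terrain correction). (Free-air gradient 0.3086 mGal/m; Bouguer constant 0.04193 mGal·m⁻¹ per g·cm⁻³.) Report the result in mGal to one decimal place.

194.1

Free-air correction = 0.3086 × 3248.0 = 1002.33 mGal
Free-air anomaly = 979372.54 − 979781.74 + (1002.33) = 593.13 mGal
Bouguer slab correction = 0.04193 × 2.93 × 3248.0 = 399.03 mGal
Simple Bouguer anomaly = 593.13 − (399.03) = 194.10 mGal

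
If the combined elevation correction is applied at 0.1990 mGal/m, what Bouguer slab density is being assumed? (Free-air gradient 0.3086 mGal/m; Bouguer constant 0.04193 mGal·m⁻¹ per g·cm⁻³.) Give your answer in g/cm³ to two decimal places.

2.61

0.1990 = 0.3086 − 0.04193 × ρ
ρ = (0.3086 − 0.1990) / 0.04193 = 2.61 g/cm³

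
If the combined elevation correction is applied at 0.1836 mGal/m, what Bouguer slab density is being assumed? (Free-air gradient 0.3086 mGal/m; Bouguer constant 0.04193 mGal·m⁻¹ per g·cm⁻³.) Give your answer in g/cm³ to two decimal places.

0.1836 = 0.3086 − 0.04193 × ρ
ρ = (0.3086 − 0.1836) / 0.04193 = 2.98 g/cm³

2.98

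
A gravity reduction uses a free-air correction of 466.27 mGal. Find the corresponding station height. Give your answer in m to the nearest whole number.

h = 466.27 / 0.3086 = 1510.92 m

1511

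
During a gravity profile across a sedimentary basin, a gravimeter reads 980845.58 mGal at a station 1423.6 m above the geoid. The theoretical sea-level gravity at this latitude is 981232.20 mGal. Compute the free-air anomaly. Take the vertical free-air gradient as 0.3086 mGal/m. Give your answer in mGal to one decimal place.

52.7

Free-air correction = 0.3086 × 1423.6 = 439.32 mGal
Free-air anomaly = 980845.58 − 981232.20 + (439.32) = 52.70 mGal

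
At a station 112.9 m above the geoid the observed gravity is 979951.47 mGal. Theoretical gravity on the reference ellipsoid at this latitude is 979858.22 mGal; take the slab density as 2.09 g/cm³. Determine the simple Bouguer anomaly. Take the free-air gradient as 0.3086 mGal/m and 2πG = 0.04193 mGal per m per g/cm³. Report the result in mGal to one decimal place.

118.2

Free-air correction = 0.3086 × 112.9 = 34.84 mGal
Free-air anomaly = 979951.47 − 979858.22 + (34.84) = 128.09 mGal
Bouguer slab correction = 0.04193 × 2.09 × 112.9 = 9.89 mGal
Simple Bouguer anomaly = 128.09 − (9.89) = 118.20 mGal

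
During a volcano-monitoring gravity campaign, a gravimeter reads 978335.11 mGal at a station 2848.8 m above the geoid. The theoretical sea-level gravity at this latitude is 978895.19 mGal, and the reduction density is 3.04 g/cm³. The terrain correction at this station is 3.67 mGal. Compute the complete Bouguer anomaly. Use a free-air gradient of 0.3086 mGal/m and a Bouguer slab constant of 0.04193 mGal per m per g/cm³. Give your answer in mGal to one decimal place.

Free-air correction = 0.3086 × 2848.8 = 879.14 mGal
Free-air anomaly = 978335.11 − 978895.19 + (879.14) = 319.06 mGal
Bouguer slab correction = 0.04193 × 3.04 × 2848.8 = 363.13 mGal
Simple Bouguer anomaly = 319.06 − (363.13) = -44.07 mGal
Complete Bouguer anomaly = -44.07 + 3.67 = -40.40 mGal

-40.4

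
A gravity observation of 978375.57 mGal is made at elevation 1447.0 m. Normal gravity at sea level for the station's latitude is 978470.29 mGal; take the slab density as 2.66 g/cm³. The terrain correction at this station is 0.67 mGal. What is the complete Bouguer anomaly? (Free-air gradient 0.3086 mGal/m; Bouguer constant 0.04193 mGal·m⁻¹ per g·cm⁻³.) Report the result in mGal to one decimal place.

Free-air correction = 0.3086 × 1447.0 = 446.54 mGal
Free-air anomaly = 978375.57 − 978470.29 + (446.54) = 351.82 mGal
Bouguer slab correction = 0.04193 × 2.66 × 1447.0 = 161.39 mGal
Simple Bouguer anomaly = 351.82 − (161.39) = 190.43 mGal
Complete Bouguer anomaly = 190.43 + 0.67 = 191.10 mGal

191.1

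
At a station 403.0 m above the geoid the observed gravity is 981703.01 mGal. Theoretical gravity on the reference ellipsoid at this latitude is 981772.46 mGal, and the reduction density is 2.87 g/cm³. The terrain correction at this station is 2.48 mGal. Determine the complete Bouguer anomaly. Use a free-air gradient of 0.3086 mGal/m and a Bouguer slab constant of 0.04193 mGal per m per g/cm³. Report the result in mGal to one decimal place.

8.9

Free-air correction = 0.3086 × 403.0 = 124.37 mGal
Free-air anomaly = 981703.01 − 981772.46 + (124.37) = 54.92 mGal
Bouguer slab correction = 0.04193 × 2.87 × 403.0 = 48.50 mGal
Simple Bouguer anomaly = 54.92 − (48.50) = 6.42 mGal
Complete Bouguer anomaly = 6.42 + 2.48 = 8.90 mGal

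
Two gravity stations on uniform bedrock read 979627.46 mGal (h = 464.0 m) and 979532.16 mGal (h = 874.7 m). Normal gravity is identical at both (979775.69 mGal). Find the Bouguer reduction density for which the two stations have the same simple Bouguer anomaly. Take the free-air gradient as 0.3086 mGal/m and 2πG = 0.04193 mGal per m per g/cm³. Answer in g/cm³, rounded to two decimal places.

1.83

Δg_obs = 979532.16 − 979627.46 = -95.30 mGal over Δh = 874.7 − 464.0 = 410.7 m
Equal Bouguer anomalies ⇒ Δg_obs + (0.3086 − 0.04193ρ)·Δh = 0
0.3086 − 0.04193ρ = −Δg_obs/Δh = 0.23204
ρ = (0.3086 − 0.23204) / 0.04193 = 1.83 g/cm³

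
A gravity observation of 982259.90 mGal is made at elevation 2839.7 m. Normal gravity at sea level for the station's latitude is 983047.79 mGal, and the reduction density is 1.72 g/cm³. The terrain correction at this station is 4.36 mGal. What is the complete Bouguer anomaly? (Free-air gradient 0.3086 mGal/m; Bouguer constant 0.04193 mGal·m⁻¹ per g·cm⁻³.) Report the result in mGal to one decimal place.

-112.0

Free-air correction = 0.3086 × 2839.7 = 876.33 mGal
Free-air anomaly = 982259.90 − 983047.79 + (876.33) = 88.44 mGal
Bouguer slab correction = 0.04193 × 1.72 × 2839.7 = 204.80 mGal
Simple Bouguer anomaly = 88.44 − (204.80) = -116.36 mGal
Complete Bouguer anomaly = -116.36 + 4.36 = -112.00 mGal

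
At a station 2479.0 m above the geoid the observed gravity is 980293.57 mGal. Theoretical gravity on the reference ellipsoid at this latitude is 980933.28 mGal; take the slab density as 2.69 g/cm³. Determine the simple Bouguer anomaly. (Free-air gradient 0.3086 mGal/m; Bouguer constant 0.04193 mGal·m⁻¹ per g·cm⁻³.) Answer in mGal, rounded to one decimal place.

-154.3

Free-air correction = 0.3086 × 2479.0 = 765.02 mGal
Free-air anomaly = 980293.57 − 980933.28 + (765.02) = 125.31 mGal
Bouguer slab correction = 0.04193 × 2.69 × 2479.0 = 279.61 mGal
Simple Bouguer anomaly = 125.31 − (279.61) = -154.30 mGal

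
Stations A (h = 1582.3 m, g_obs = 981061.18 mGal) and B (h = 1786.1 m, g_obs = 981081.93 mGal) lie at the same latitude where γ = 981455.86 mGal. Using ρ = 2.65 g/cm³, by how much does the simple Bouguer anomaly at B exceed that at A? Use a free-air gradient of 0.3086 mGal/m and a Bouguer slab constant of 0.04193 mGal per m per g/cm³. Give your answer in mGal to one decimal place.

61.0

Δg_SB(A) = 981061.18 − 981455.86 + 0.3086×1582.3 − 0.04193×2.65×1582.3 = -82.20 mGal
Δg_SB(B) = 981081.93 − 981455.86 + 0.3086×1786.1 − 0.04193×2.65×1786.1 = -21.20 mGal
Difference = -21.20 − (-82.20) = 61.00 mGal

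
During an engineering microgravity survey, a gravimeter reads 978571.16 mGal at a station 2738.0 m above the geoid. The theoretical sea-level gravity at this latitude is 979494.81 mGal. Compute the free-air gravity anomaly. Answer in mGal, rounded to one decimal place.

Free-air correction = 0.3086 × 2738.0 = 844.95 mGal
Free-air anomaly = 978571.16 − 979494.81 + (844.95) = -78.70 mGal

-78.7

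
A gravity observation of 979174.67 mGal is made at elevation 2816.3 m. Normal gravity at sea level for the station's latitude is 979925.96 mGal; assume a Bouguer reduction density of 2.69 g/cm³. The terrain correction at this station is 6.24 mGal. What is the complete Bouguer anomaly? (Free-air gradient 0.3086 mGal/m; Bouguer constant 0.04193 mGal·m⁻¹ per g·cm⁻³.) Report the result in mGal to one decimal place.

-193.6

Free-air correction = 0.3086 × 2816.3 = 869.11 mGal
Free-air anomaly = 979174.67 − 979925.96 + (869.11) = 117.82 mGal
Bouguer slab correction = 0.04193 × 2.69 × 2816.3 = 317.66 mGal
Simple Bouguer anomaly = 117.82 − (317.66) = -199.84 mGal
Complete Bouguer anomaly = -199.84 + 6.24 = -193.60 mGal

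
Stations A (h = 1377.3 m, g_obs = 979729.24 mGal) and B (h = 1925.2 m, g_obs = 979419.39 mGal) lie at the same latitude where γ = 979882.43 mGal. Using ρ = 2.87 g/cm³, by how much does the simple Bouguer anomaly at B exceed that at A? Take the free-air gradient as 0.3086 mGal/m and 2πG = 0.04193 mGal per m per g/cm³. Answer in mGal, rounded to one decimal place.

Δg_SB(A) = 979729.24 − 979882.43 + 0.3086×1377.3 − 0.04193×2.87×1377.3 = 106.10 mGal
Δg_SB(B) = 979419.39 − 979882.43 + 0.3086×1925.2 − 0.04193×2.87×1925.2 = -100.60 mGal
Difference = -100.60 − (106.10) = -206.70 mGal

-206.7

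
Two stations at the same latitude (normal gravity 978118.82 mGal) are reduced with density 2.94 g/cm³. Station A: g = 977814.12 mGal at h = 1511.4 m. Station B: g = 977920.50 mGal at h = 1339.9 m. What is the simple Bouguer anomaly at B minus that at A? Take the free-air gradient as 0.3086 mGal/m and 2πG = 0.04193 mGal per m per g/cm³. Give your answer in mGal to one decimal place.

74.6

Δg_SB(A) = 977814.12 − 978118.82 + 0.3086×1511.4 − 0.04193×2.94×1511.4 = -24.60 mGal
Δg_SB(B) = 977920.50 − 978118.82 + 0.3086×1339.9 − 0.04193×2.94×1339.9 = 50.00 mGal
Difference = 50.00 − (-24.60) = 74.60 mGal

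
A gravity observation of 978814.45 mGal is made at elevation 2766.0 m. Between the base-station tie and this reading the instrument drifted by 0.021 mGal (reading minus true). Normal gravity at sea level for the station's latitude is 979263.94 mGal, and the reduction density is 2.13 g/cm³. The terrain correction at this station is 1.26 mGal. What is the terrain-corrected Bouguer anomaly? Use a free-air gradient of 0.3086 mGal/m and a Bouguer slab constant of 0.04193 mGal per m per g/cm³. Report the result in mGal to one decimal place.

Drift-corrected reading = 978814.45 − (0.021) = 978814.429 mGal
Free-air correction = 0.3086 × 2766.0 = 853.59 mGal
Free-air anomaly = 978814.429 − 979263.94 + (853.59) = 404.079 mGal
Bouguer slab correction = 0.04193 × 2.13 × 2766.0 = 247.03 mGal
Simple Bouguer anomaly = 404.079 − (247.03) = 157.049 mGal
Complete Bouguer anomaly = 157.049 + 1.26 = 158.309 mGal

158.3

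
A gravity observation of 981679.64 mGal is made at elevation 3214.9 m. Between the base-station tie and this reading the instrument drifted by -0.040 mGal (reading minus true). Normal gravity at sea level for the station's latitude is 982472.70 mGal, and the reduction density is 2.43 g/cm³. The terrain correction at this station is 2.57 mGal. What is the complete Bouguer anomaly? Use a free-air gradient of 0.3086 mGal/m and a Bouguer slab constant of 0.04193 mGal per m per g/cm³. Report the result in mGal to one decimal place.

Drift-corrected reading = 981679.64 − (-0.040) = 981679.680 mGal
Free-air correction = 0.3086 × 3214.9 = 992.12 mGal
Free-air anomaly = 981679.680 − 982472.70 + (992.12) = 199.100 mGal
Bouguer slab correction = 0.04193 × 2.43 × 3214.9 = 327.57 mGal
Simple Bouguer anomaly = 199.100 − (327.57) = -128.470 mGal
Complete Bouguer anomaly = -128.470 + 2.57 = -125.900 mGal

-125.9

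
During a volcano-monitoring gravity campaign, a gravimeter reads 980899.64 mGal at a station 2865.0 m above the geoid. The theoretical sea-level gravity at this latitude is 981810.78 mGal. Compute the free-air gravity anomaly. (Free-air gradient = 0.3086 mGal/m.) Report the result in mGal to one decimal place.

Free-air correction = 0.3086 × 2865.0 = 884.14 mGal
Free-air anomaly = 980899.64 − 981810.78 + (884.14) = -27.00 mGal

-27.0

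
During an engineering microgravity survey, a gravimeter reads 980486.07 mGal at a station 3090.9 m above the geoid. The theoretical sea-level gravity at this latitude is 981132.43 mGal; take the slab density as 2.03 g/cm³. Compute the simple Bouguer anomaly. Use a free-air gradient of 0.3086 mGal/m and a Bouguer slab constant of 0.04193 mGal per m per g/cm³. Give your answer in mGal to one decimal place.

44.4

Free-air correction = 0.3086 × 3090.9 = 953.85 mGal
Free-air anomaly = 980486.07 − 981132.43 + (953.85) = 307.49 mGal
Bouguer slab correction = 0.04193 × 2.03 × 3090.9 = 263.09 mGal
Simple Bouguer anomaly = 307.49 − (263.09) = 44.40 mGal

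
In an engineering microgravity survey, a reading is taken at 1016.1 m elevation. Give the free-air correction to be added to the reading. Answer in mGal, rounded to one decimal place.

313.6

Free-air correction = 0.3086 × 1016.1 = 313.6 mGal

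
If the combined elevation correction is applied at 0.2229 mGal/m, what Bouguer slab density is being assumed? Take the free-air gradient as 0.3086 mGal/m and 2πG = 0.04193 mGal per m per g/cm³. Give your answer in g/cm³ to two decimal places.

2.04

0.2229 = 0.3086 − 0.04193 × ρ
ρ = (0.3086 − 0.2229) / 0.04193 = 2.04 g/cm³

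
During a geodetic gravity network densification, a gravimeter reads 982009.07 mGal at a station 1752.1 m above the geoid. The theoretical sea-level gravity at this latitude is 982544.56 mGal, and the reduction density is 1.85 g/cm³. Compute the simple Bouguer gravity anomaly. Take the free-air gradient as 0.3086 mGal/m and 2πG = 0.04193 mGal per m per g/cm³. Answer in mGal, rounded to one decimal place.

Free-air correction = 0.3086 × 1752.1 = 540.70 mGal
Free-air anomaly = 982009.07 − 982544.56 + (540.70) = 5.21 mGal
Bouguer slab correction = 0.04193 × 1.85 × 1752.1 = 135.91 mGal
Simple Bouguer anomaly = 5.21 − (135.91) = -130.70 mGal

-130.7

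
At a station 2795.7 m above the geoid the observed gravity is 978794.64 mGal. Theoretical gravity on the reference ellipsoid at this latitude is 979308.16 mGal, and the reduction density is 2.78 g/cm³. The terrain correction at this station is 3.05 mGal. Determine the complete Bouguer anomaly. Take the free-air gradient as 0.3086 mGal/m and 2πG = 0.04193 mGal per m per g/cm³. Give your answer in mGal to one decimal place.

26.4

Free-air correction = 0.3086 × 2795.7 = 862.75 mGal
Free-air anomaly = 978794.64 − 979308.16 + (862.75) = 349.23 mGal
Bouguer slab correction = 0.04193 × 2.78 × 2795.7 = 325.88 mGal
Simple Bouguer anomaly = 349.23 − (325.88) = 23.35 mGal
Complete Bouguer anomaly = 23.35 + 3.05 = 26.40 mGal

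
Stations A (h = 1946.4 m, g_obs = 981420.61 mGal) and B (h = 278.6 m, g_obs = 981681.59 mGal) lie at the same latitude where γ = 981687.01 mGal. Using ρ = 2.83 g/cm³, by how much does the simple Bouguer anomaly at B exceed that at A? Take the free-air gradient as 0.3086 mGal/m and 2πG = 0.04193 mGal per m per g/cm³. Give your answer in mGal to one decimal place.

-55.8

Δg_SB(A) = 981420.61 − 981687.01 + 0.3086×1946.4 − 0.04193×2.83×1946.4 = 103.30 mGal
Δg_SB(B) = 981681.59 − 981687.01 + 0.3086×278.6 − 0.04193×2.83×278.6 = 47.50 mGal
Difference = 47.50 − (103.30) = -55.80 mGal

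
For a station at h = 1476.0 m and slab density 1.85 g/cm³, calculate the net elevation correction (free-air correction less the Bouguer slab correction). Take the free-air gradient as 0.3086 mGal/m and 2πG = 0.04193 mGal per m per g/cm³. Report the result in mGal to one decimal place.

341.0

Combined gradient = 0.3086 − 0.04193 × 1.85 = 0.2310295 mGal/m
Combined elevation correction = 0.2310295 × 1476.0 = 341.0 mGal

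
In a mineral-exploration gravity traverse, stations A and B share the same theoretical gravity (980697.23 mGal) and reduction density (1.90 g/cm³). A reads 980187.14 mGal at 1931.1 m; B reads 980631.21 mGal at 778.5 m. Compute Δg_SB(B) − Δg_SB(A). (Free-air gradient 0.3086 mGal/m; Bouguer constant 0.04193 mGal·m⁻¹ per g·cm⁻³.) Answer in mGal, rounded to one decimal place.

Δg_SB(A) = 980187.14 − 980697.23 + 0.3086×1931.1 − 0.04193×1.90×1931.1 = -68.00 mGal
Δg_SB(B) = 980631.21 − 980697.23 + 0.3086×778.5 − 0.04193×1.90×778.5 = 112.20 mGal
Difference = 112.20 − (-68.00) = 180.20 mGal

180.2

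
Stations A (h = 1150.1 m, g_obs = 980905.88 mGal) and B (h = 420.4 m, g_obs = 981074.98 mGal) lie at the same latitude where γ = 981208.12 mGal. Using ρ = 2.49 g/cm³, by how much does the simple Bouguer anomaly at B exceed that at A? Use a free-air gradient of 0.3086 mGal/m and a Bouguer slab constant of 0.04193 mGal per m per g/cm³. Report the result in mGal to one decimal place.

Δg_SB(A) = 980905.88 − 981208.12 + 0.3086×1150.1 − 0.04193×2.49×1150.1 = -67.40 mGal
Δg_SB(B) = 981074.98 − 981208.12 + 0.3086×420.4 − 0.04193×2.49×420.4 = -47.30 mGal
Difference = -47.30 − (-67.40) = 20.10 mGal

20.1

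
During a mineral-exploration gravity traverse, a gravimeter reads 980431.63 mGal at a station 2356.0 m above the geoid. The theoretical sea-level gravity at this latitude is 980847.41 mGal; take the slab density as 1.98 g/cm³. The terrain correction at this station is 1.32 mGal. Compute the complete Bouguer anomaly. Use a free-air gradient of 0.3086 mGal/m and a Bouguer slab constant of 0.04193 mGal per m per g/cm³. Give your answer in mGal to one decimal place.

117.0

Free-air correction = 0.3086 × 2356.0 = 727.06 mGal
Free-air anomaly = 980431.63 − 980847.41 + (727.06) = 311.28 mGal
Bouguer slab correction = 0.04193 × 1.98 × 2356.0 = 195.60 mGal
Simple Bouguer anomaly = 311.28 − (195.60) = 115.68 mGal
Complete Bouguer anomaly = 115.68 + 1.32 = 117.00 mGal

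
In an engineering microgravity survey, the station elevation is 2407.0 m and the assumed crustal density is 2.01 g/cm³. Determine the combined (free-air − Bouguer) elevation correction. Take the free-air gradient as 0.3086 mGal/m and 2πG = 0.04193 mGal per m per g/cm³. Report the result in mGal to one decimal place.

Combined gradient = 0.3086 − 0.04193 × 2.01 = 0.2243207 mGal/m
Combined elevation correction = 0.2243207 × 2407.0 = 539.9 mGal

539.9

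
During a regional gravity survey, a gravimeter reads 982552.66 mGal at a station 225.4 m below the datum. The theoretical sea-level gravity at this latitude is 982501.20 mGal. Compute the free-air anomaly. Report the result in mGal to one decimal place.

-18.1

Free-air correction = 0.3086 × -225.4 = -69.56 mGal
Free-air anomaly = 982552.66 − 982501.20 + (-69.56) = -18.10 mGal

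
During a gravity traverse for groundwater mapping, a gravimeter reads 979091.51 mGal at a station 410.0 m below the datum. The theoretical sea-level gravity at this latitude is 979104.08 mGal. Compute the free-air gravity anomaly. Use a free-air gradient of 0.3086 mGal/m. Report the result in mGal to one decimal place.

Free-air correction = 0.3086 × -410.0 = -126.53 mGal
Free-air anomaly = 979091.51 − 979104.08 + (-126.53) = -139.10 mGal

-139.1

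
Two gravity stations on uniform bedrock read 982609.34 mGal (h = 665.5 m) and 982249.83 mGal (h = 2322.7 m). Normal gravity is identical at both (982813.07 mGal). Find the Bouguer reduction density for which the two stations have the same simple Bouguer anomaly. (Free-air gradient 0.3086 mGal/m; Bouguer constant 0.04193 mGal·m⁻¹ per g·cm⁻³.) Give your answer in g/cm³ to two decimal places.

2.19

Δg_obs = 982249.83 − 982609.34 = -359.51 mGal over Δh = 2322.7 − 665.5 = 1657.2 m
Equal Bouguer anomalies ⇒ Δg_obs + (0.3086 − 0.04193ρ)·Δh = 0
0.3086 − 0.04193ρ = −Δg_obs/Δh = 0.21694
ρ = (0.3086 − 0.21694) / 0.04193 = 2.19 g/cm³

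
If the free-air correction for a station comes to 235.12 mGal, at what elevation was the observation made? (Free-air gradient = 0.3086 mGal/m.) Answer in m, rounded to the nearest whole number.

h = 235.12 / 0.3086 = 761.89 m

762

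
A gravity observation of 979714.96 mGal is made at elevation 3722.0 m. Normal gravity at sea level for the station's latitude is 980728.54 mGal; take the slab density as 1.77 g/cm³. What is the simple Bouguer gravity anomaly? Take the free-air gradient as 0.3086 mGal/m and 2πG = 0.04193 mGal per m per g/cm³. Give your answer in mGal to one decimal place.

-141.2

Free-air correction = 0.3086 × 3722.0 = 1148.61 mGal
Free-air anomaly = 979714.96 − 980728.54 + (1148.61) = 135.03 mGal
Bouguer slab correction = 0.04193 × 1.77 × 3722.0 = 276.23 mGal
Simple Bouguer anomaly = 135.03 − (276.23) = -141.20 mGal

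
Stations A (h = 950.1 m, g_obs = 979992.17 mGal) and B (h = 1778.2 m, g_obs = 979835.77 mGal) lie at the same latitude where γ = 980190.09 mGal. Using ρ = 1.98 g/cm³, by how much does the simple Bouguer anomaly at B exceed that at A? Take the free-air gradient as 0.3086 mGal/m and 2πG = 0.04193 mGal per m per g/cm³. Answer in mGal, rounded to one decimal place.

30.4

Δg_SB(A) = 979992.17 − 980190.09 + 0.3086×950.1 − 0.04193×1.98×950.1 = 16.40 mGal
Δg_SB(B) = 979835.77 − 980190.09 + 0.3086×1778.2 − 0.04193×1.98×1778.2 = 46.80 mGal
Difference = 46.80 − (16.40) = 30.40 mGal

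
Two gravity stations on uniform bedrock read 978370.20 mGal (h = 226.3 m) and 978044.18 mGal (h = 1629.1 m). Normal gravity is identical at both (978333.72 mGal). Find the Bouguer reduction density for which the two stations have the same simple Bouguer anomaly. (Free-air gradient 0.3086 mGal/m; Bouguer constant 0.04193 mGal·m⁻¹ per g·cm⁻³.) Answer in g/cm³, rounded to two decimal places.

1.82

Δg_obs = 978044.18 − 978370.20 = -326.02 mGal over Δh = 1629.1 − 226.3 = 1402.8 m
Equal Bouguer anomalies ⇒ Δg_obs + (0.3086 − 0.04193ρ)·Δh = 0
0.3086 − 0.04193ρ = −Δg_obs/Δh = 0.23241
ρ = (0.3086 − 0.23241) / 0.04193 = 1.82 g/cm³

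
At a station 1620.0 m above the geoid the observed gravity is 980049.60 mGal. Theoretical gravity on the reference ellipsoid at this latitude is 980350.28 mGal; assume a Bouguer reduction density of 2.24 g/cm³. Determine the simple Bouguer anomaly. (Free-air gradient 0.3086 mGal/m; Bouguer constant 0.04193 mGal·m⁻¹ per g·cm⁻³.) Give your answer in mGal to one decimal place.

47.1

Free-air correction = 0.3086 × 1620.0 = 499.93 mGal
Free-air anomaly = 980049.60 − 980350.28 + (499.93) = 199.25 mGal
Bouguer slab correction = 0.04193 × 2.24 × 1620.0 = 152.16 mGal
Simple Bouguer anomaly = 199.25 − (152.16) = 47.09 mGal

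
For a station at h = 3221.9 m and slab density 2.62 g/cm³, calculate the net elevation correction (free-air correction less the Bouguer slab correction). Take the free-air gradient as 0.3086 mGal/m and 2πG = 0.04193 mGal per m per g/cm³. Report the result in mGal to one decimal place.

Combined gradient = 0.3086 − 0.04193 × 2.62 = 0.1987434 mGal/m
Combined elevation correction = 0.1987434 × 3221.9 = 640.3 mGal

640.3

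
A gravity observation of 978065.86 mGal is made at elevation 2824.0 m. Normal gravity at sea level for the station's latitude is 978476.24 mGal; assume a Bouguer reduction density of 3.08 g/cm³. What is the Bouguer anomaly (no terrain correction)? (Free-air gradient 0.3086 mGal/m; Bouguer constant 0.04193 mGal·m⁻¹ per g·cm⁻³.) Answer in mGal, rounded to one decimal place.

96.4

Free-air correction = 0.3086 × 2824.0 = 871.49 mGal
Free-air anomaly = 978065.86 − 978476.24 + (871.49) = 461.11 mGal
Bouguer slab correction = 0.04193 × 3.08 × 2824.0 = 364.70 mGal
Simple Bouguer anomaly = 461.11 − (364.70) = 96.41 mGal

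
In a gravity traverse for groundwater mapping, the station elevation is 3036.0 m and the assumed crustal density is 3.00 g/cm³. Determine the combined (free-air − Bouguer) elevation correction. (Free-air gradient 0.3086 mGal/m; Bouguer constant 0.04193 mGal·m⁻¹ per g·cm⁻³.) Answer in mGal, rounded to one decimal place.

Combined gradient = 0.3086 − 0.04193 × 3.00 = 0.1828100 mGal/m
Combined elevation correction = 0.1828100 × 3036.0 = 555.0 mGal

555.0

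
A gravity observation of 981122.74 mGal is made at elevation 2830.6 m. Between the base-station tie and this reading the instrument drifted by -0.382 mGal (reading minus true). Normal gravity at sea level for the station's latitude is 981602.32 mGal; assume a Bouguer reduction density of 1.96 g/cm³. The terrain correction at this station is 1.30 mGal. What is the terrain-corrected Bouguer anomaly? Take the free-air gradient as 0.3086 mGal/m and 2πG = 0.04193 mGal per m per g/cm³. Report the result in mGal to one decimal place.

Drift-corrected reading = 981122.74 − (-0.382) = 981123.122 mGal
Free-air correction = 0.3086 × 2830.6 = 873.52 mGal
Free-air anomaly = 981123.122 − 981602.32 + (873.52) = 394.322 mGal
Bouguer slab correction = 0.04193 × 1.96 × 2830.6 = 232.63 mGal
Simple Bouguer anomaly = 394.322 − (232.63) = 161.692 mGal
Complete Bouguer anomaly = 161.692 + 1.30 = 162.992 mGal

163.0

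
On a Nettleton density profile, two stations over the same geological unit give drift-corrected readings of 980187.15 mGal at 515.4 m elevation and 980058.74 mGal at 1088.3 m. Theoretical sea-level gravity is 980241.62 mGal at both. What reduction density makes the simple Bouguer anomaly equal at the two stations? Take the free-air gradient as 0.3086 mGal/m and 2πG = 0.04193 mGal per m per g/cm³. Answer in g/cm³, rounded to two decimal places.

Δg_obs = 980058.74 − 980187.15 = -128.41 mGal over Δh = 1088.3 − 515.4 = 572.9 m
Equal Bouguer anomalies ⇒ Δg_obs + (0.3086 − 0.04193ρ)·Δh = 0
0.3086 − 0.04193ρ = −Δg_obs/Δh = 0.22414
ρ = (0.3086 − 0.22414) / 0.04193 = 2.01 g/cm³

2.01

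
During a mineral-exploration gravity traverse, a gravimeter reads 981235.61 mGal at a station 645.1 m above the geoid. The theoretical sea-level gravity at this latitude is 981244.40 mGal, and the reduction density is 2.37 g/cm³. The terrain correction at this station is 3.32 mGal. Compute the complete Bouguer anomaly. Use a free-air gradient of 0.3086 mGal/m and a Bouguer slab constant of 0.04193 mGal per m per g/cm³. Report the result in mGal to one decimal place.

129.5

Free-air correction = 0.3086 × 645.1 = 199.08 mGal
Free-air anomaly = 981235.61 − 981244.40 + (199.08) = 190.29 mGal
Bouguer slab correction = 0.04193 × 2.37 × 645.1 = 64.11 mGal
Simple Bouguer anomaly = 190.29 − (64.11) = 126.18 mGal
Complete Bouguer anomaly = 126.18 + 3.32 = 129.50 mGal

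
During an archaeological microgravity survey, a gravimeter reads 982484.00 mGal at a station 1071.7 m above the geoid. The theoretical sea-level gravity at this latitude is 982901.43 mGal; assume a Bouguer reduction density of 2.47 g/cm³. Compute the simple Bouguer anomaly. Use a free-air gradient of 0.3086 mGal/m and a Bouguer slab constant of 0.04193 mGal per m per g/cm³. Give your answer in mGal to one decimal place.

Free-air correction = 0.3086 × 1071.7 = 330.73 mGal
Free-air anomaly = 982484.00 − 982901.43 + (330.73) = -86.70 mGal
Bouguer slab correction = 0.04193 × 2.47 × 1071.7 = 110.99 mGal
Simple Bouguer anomaly = -86.70 − (110.99) = -197.69 mGal

-197.7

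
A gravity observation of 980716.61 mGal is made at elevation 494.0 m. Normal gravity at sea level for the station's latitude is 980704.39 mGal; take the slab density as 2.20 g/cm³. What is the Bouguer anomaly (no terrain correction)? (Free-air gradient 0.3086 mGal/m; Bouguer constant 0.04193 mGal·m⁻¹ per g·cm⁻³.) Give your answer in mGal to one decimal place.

119.1

Free-air correction = 0.3086 × 494.0 = 152.45 mGal
Free-air anomaly = 980716.61 − 980704.39 + (152.45) = 164.67 mGal
Bouguer slab correction = 0.04193 × 2.20 × 494.0 = 45.57 mGal
Simple Bouguer anomaly = 164.67 − (45.57) = 119.10 mGal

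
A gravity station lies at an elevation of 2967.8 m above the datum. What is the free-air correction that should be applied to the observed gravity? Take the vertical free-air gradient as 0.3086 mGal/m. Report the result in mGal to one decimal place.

915.9

Free-air correction = 0.3086 × 2967.8 = 915.9 mGal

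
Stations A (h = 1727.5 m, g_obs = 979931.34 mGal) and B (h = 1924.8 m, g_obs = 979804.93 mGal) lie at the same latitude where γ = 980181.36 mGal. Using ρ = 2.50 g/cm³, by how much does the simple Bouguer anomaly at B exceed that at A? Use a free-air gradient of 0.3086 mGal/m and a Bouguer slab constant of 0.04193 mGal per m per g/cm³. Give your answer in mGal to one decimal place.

Δg_SB(A) = 979931.34 − 980181.36 + 0.3086×1727.5 − 0.04193×2.50×1727.5 = 102.00 mGal
Δg_SB(B) = 979804.93 − 980181.36 + 0.3086×1924.8 − 0.04193×2.50×1924.8 = 15.80 mGal
Difference = 15.80 − (102.00) = -86.20 mGal

-86.2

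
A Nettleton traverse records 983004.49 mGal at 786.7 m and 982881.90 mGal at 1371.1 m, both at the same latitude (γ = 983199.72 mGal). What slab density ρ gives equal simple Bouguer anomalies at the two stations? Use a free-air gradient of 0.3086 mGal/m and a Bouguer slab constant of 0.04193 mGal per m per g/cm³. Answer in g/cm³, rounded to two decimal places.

2.36

Δg_obs = 982881.90 − 983004.49 = -122.59 mGal over Δh = 1371.1 − 786.7 = 584.4 m
Equal Bouguer anomalies ⇒ Δg_obs + (0.3086 − 0.04193ρ)·Δh = 0
0.3086 − 0.04193ρ = −Δg_obs/Δh = 0.20977
ρ = (0.3086 − 0.20977) / 0.04193 = 2.36 g/cm³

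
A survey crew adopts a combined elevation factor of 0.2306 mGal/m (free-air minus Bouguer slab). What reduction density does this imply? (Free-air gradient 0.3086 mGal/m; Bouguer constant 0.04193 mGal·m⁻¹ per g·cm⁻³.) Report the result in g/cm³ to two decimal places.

1.86

0.2306 = 0.3086 − 0.04193 × ρ
ρ = (0.3086 − 0.2306) / 0.04193 = 1.86 g/cm³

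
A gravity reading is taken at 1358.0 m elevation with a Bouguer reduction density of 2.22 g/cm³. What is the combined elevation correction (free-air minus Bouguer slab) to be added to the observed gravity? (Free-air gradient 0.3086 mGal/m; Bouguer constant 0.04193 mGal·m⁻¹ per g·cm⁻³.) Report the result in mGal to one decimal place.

Combined gradient = 0.3086 − 0.04193 × 2.22 = 0.2155154 mGal/m
Combined elevation correction = 0.2155154 × 1358.0 = 292.7 mGal

292.7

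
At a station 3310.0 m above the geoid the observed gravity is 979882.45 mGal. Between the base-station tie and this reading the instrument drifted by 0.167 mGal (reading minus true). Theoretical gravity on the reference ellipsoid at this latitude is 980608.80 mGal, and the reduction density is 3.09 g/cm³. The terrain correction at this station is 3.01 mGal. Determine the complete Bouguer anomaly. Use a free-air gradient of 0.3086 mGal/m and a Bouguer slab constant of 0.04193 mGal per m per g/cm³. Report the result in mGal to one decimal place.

Drift-corrected reading = 979882.45 − (0.167) = 979882.283 mGal
Free-air correction = 0.3086 × 3310.0 = 1021.47 mGal
Free-air anomaly = 979882.283 − 980608.80 + (1021.47) = 294.953 mGal
Bouguer slab correction = 0.04193 × 3.09 × 3310.0 = 428.86 mGal
Simple Bouguer anomaly = 294.953 − (428.86) = -133.907 mGal
Complete Bouguer anomaly = -133.907 + 3.01 = -130.897 mGal

-130.9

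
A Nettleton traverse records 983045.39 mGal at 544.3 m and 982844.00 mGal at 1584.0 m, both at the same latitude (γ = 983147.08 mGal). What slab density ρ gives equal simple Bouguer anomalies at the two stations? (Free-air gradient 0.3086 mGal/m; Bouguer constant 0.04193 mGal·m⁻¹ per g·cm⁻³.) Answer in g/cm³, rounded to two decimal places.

2.74

Δg_obs = 982844.00 − 983045.39 = -201.39 mGal over Δh = 1584.0 − 544.3 = 1039.7 m
Equal Bouguer anomalies ⇒ Δg_obs + (0.3086 − 0.04193ρ)·Δh = 0
0.3086 − 0.04193ρ = −Δg_obs/Δh = 0.19370
ρ = (0.3086 − 0.19370) / 0.04193 = 2.74 g/cm³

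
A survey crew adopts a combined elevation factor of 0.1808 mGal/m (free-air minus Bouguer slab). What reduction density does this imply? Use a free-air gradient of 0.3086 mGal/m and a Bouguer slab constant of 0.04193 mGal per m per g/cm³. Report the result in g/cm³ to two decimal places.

0.1808 = 0.3086 − 0.04193 × ρ
ρ = (0.3086 − 0.1808) / 0.04193 = 3.05 g/cm³

3.05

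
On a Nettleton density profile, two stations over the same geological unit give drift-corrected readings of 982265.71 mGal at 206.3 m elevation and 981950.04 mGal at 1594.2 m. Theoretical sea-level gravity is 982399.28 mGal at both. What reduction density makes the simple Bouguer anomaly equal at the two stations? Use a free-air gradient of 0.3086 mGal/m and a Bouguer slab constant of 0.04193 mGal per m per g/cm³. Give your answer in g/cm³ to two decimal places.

1.94

Δg_obs = 981950.04 − 982265.71 = -315.67 mGal over Δh = 1594.2 − 206.3 = 1387.9 m
Equal Bouguer anomalies ⇒ Δg_obs + (0.3086 − 0.04193ρ)·Δh = 0
0.3086 − 0.04193ρ = −Δg_obs/Δh = 0.22744
ρ = (0.3086 − 0.22744) / 0.04193 = 1.94 g/cm³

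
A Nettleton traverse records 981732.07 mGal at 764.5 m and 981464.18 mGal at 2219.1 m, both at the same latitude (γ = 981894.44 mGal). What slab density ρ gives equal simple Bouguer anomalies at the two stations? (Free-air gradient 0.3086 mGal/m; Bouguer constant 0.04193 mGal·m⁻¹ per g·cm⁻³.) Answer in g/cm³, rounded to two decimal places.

2.97

Δg_obs = 981464.18 − 981732.07 = -267.89 mGal over Δh = 2219.1 − 764.5 = 1454.6 m
Equal Bouguer anomalies ⇒ Δg_obs + (0.3086 − 0.04193ρ)·Δh = 0
0.3086 − 0.04193ρ = −Δg_obs/Δh = 0.18417
ρ = (0.3086 − 0.18417) / 0.04193 = 2.97 g/cm³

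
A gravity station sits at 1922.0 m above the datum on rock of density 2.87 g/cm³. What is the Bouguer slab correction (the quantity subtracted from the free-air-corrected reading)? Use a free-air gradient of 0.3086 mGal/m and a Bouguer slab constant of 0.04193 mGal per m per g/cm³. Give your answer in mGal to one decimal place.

231.3

Bouguer slab correction = 0.04193 × 2.87 × 1922.0 = 231.3 mGal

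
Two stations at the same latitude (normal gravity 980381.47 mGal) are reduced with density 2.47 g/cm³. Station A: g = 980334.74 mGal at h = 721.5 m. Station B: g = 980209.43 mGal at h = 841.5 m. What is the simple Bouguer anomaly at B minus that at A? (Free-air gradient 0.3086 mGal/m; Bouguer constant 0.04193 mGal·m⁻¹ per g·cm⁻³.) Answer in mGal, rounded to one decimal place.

Δg_SB(A) = 980334.74 − 980381.47 + 0.3086×721.5 − 0.04193×2.47×721.5 = 101.20 mGal
Δg_SB(B) = 980209.43 − 980381.47 + 0.3086×841.5 − 0.04193×2.47×841.5 = 0.50 mGal
Difference = 0.50 − (101.20) = -100.70 mGal

-100.7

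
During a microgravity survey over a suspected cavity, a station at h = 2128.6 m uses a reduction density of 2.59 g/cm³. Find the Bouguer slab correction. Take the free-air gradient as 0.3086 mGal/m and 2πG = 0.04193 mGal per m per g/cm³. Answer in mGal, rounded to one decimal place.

231.2

Bouguer slab correction = 0.04193 × 2.59 × 2128.6 = 231.2 mGal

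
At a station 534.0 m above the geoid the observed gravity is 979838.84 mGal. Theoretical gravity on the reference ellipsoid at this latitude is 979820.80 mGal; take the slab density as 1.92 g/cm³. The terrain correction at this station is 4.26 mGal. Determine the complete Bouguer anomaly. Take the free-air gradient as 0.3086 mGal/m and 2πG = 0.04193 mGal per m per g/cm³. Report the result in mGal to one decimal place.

Free-air correction = 0.3086 × 534.0 = 164.79 mGal
Free-air anomaly = 979838.84 − 979820.80 + (164.79) = 182.83 mGal
Bouguer slab correction = 0.04193 × 1.92 × 534.0 = 42.99 mGal
Simple Bouguer anomaly = 182.83 − (42.99) = 139.84 mGal
Complete Bouguer anomaly = 139.84 + 4.26 = 144.10 mGal

144.1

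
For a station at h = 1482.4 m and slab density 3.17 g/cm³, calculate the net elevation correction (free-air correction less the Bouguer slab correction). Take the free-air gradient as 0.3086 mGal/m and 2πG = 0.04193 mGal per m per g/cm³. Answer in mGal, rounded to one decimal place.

Combined gradient = 0.3086 − 0.04193 × 3.17 = 0.1756819 mGal/m
Combined elevation correction = 0.1756819 × 1482.4 = 260.4 mGal

260.4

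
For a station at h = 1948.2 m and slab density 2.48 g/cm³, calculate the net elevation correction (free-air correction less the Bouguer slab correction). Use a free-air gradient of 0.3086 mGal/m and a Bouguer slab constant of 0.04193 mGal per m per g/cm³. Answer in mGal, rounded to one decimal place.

398.6

Combined gradient = 0.3086 − 0.04193 × 2.48 = 0.2046136 mGal/m
Combined elevation correction = 0.2046136 × 1948.2 = 398.6 mGal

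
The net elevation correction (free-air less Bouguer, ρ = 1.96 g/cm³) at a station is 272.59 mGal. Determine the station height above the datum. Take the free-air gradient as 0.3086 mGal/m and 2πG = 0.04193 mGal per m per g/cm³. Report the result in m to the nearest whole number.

Combined gradient = 0.3086 − 0.04193 × 1.96 = 0.2264172 mGal/m
h = 272.59 / 0.2264172 = 1203.93 m

1204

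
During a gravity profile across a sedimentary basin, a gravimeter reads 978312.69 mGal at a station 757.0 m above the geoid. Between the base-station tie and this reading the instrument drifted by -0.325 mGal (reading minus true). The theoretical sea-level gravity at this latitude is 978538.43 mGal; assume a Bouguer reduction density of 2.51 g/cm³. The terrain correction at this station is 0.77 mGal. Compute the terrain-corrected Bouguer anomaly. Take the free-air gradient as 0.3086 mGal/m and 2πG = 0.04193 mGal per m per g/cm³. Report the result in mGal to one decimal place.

Drift-corrected reading = 978312.69 − (-0.325) = 978313.015 mGal
Free-air correction = 0.3086 × 757.0 = 233.61 mGal
Free-air anomaly = 978313.015 − 978538.43 + (233.61) = 8.195 mGal
Bouguer slab correction = 0.04193 × 2.51 × 757.0 = 79.67 mGal
Simple Bouguer anomaly = 8.195 − (79.67) = -71.475 mGal
Complete Bouguer anomaly = -71.475 + 0.77 = -70.705 mGal

-70.7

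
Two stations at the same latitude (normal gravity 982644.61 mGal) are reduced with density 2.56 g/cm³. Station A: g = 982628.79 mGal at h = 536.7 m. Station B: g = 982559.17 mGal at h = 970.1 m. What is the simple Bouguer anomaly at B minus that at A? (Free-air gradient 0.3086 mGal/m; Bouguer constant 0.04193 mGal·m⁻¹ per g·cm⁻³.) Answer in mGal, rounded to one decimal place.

Δg_SB(A) = 982628.79 − 982644.61 + 0.3086×536.7 − 0.04193×2.56×536.7 = 92.20 mGal
Δg_SB(B) = 982559.17 − 982644.61 + 0.3086×970.1 − 0.04193×2.56×970.1 = 109.80 mGal
Difference = 109.80 − (92.20) = 17.60 mGal

17.6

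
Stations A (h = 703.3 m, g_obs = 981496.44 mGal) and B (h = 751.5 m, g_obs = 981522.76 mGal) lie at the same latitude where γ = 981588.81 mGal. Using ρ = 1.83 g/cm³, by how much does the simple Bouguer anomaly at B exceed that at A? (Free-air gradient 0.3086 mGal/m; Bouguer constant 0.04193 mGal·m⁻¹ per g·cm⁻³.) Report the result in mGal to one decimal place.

Δg_SB(A) = 981496.44 − 981588.81 + 0.3086×703.3 − 0.04193×1.83×703.3 = 70.70 mGal
Δg_SB(B) = 981522.76 − 981588.81 + 0.3086×751.5 − 0.04193×1.83×751.5 = 108.20 mGal
Difference = 108.20 − (70.70) = 37.50 mGal

37.5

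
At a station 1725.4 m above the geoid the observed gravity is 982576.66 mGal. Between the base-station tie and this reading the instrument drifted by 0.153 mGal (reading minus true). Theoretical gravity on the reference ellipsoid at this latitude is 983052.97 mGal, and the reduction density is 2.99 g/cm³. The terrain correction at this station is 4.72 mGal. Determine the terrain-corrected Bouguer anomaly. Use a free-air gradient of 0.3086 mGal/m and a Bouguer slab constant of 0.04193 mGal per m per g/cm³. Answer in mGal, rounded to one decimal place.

Drift-corrected reading = 982576.66 − (0.153) = 982576.507 mGal
Free-air correction = 0.3086 × 1725.4 = 532.46 mGal
Free-air anomaly = 982576.507 − 983052.97 + (532.46) = 55.997 mGal
Bouguer slab correction = 0.04193 × 2.99 × 1725.4 = 216.31 mGal
Simple Bouguer anomaly = 55.997 − (216.31) = -160.313 mGal
Complete Bouguer anomaly = -160.313 + 4.72 = -155.593 mGal

-155.6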